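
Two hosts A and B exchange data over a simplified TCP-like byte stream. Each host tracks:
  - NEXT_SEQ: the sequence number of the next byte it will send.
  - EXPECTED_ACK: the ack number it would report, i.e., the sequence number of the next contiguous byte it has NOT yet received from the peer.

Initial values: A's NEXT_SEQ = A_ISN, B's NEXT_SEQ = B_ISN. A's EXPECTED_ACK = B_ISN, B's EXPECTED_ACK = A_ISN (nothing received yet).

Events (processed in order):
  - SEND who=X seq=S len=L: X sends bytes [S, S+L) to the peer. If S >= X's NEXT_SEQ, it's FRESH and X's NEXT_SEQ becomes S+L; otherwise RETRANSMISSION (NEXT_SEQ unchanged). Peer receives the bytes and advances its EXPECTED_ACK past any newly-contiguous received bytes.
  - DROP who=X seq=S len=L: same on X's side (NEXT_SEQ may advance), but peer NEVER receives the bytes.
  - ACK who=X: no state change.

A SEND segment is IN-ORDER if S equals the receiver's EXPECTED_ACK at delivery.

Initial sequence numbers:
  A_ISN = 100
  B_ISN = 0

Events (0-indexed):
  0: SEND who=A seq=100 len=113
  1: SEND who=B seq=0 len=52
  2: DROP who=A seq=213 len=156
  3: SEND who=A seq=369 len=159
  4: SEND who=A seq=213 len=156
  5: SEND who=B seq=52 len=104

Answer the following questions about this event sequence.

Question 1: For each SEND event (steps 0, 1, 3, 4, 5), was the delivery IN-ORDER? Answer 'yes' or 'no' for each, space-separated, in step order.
Step 0: SEND seq=100 -> in-order
Step 1: SEND seq=0 -> in-order
Step 3: SEND seq=369 -> out-of-order
Step 4: SEND seq=213 -> in-order
Step 5: SEND seq=52 -> in-order

Answer: yes yes no yes yes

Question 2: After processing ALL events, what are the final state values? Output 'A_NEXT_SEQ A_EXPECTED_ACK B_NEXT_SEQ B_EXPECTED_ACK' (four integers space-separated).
Answer: 528 156 156 528

Derivation:
After event 0: A_seq=213 A_ack=0 B_seq=0 B_ack=213
After event 1: A_seq=213 A_ack=52 B_seq=52 B_ack=213
After event 2: A_seq=369 A_ack=52 B_seq=52 B_ack=213
After event 3: A_seq=528 A_ack=52 B_seq=52 B_ack=213
After event 4: A_seq=528 A_ack=52 B_seq=52 B_ack=528
After event 5: A_seq=528 A_ack=156 B_seq=156 B_ack=528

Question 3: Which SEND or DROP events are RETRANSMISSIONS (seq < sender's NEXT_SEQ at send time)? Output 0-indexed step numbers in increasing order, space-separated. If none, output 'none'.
Answer: 4

Derivation:
Step 0: SEND seq=100 -> fresh
Step 1: SEND seq=0 -> fresh
Step 2: DROP seq=213 -> fresh
Step 3: SEND seq=369 -> fresh
Step 4: SEND seq=213 -> retransmit
Step 5: SEND seq=52 -> fresh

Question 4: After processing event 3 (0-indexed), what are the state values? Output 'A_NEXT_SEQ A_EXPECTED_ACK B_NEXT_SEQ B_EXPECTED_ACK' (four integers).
After event 0: A_seq=213 A_ack=0 B_seq=0 B_ack=213
After event 1: A_seq=213 A_ack=52 B_seq=52 B_ack=213
After event 2: A_seq=369 A_ack=52 B_seq=52 B_ack=213
After event 3: A_seq=528 A_ack=52 B_seq=52 B_ack=213

528 52 52 213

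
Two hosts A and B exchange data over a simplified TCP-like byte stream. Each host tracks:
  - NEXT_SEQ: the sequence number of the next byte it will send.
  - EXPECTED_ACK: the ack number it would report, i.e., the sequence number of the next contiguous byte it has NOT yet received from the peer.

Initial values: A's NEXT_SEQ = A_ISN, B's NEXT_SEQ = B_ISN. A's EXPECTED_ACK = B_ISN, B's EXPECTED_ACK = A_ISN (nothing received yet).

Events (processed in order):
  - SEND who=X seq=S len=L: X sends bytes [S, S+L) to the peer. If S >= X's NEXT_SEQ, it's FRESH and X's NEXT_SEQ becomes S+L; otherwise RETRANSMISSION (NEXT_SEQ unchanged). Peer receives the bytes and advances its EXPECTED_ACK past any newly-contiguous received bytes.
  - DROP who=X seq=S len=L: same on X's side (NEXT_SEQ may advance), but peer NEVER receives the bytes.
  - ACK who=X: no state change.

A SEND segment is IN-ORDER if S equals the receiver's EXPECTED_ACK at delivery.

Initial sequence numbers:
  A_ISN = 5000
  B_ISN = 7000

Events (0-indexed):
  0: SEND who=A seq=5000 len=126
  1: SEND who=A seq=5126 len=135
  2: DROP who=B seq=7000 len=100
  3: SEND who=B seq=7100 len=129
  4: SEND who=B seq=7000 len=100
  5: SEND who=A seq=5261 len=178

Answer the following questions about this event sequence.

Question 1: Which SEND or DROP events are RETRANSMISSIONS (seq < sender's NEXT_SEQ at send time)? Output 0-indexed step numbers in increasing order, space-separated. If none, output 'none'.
Step 0: SEND seq=5000 -> fresh
Step 1: SEND seq=5126 -> fresh
Step 2: DROP seq=7000 -> fresh
Step 3: SEND seq=7100 -> fresh
Step 4: SEND seq=7000 -> retransmit
Step 5: SEND seq=5261 -> fresh

Answer: 4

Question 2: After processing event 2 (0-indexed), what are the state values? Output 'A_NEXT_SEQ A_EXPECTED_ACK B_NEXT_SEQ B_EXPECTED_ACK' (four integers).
After event 0: A_seq=5126 A_ack=7000 B_seq=7000 B_ack=5126
After event 1: A_seq=5261 A_ack=7000 B_seq=7000 B_ack=5261
After event 2: A_seq=5261 A_ack=7000 B_seq=7100 B_ack=5261

5261 7000 7100 5261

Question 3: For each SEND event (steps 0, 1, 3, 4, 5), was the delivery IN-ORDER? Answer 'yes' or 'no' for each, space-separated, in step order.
Step 0: SEND seq=5000 -> in-order
Step 1: SEND seq=5126 -> in-order
Step 3: SEND seq=7100 -> out-of-order
Step 4: SEND seq=7000 -> in-order
Step 5: SEND seq=5261 -> in-order

Answer: yes yes no yes yes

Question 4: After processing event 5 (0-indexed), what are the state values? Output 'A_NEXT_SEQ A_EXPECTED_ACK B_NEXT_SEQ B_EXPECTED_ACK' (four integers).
After event 0: A_seq=5126 A_ack=7000 B_seq=7000 B_ack=5126
After event 1: A_seq=5261 A_ack=7000 B_seq=7000 B_ack=5261
After event 2: A_seq=5261 A_ack=7000 B_seq=7100 B_ack=5261
After event 3: A_seq=5261 A_ack=7000 B_seq=7229 B_ack=5261
After event 4: A_seq=5261 A_ack=7229 B_seq=7229 B_ack=5261
After event 5: A_seq=5439 A_ack=7229 B_seq=7229 B_ack=5439

5439 7229 7229 5439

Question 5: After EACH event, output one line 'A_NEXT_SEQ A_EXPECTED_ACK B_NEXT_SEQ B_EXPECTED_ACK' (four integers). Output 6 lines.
5126 7000 7000 5126
5261 7000 7000 5261
5261 7000 7100 5261
5261 7000 7229 5261
5261 7229 7229 5261
5439 7229 7229 5439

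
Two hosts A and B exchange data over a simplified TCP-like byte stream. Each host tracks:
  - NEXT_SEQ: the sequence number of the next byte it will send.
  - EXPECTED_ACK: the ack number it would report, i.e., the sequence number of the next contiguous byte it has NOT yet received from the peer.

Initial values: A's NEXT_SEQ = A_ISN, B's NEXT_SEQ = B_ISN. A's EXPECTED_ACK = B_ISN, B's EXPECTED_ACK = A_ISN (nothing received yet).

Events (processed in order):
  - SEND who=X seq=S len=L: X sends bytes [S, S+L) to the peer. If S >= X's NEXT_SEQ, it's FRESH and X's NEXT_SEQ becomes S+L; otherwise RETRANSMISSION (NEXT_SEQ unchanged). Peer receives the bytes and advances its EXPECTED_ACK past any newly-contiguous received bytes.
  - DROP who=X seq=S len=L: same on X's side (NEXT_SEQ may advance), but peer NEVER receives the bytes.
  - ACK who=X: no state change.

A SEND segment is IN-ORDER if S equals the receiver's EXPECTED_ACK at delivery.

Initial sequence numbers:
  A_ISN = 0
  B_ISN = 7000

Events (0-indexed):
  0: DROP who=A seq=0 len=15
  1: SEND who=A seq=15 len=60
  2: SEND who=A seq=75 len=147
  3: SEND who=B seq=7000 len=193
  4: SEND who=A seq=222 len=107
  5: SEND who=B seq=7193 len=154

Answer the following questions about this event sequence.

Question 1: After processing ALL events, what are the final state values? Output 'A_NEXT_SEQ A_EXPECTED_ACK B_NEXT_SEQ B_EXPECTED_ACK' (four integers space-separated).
Answer: 329 7347 7347 0

Derivation:
After event 0: A_seq=15 A_ack=7000 B_seq=7000 B_ack=0
After event 1: A_seq=75 A_ack=7000 B_seq=7000 B_ack=0
After event 2: A_seq=222 A_ack=7000 B_seq=7000 B_ack=0
After event 3: A_seq=222 A_ack=7193 B_seq=7193 B_ack=0
After event 4: A_seq=329 A_ack=7193 B_seq=7193 B_ack=0
After event 5: A_seq=329 A_ack=7347 B_seq=7347 B_ack=0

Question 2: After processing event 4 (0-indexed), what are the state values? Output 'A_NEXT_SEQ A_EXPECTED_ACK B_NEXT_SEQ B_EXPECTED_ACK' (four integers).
After event 0: A_seq=15 A_ack=7000 B_seq=7000 B_ack=0
After event 1: A_seq=75 A_ack=7000 B_seq=7000 B_ack=0
After event 2: A_seq=222 A_ack=7000 B_seq=7000 B_ack=0
After event 3: A_seq=222 A_ack=7193 B_seq=7193 B_ack=0
After event 4: A_seq=329 A_ack=7193 B_seq=7193 B_ack=0

329 7193 7193 0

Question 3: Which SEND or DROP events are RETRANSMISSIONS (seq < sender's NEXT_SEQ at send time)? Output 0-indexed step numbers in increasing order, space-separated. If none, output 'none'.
Step 0: DROP seq=0 -> fresh
Step 1: SEND seq=15 -> fresh
Step 2: SEND seq=75 -> fresh
Step 3: SEND seq=7000 -> fresh
Step 4: SEND seq=222 -> fresh
Step 5: SEND seq=7193 -> fresh

Answer: none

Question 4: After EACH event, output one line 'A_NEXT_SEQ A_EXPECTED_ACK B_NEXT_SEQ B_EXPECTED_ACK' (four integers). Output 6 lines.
15 7000 7000 0
75 7000 7000 0
222 7000 7000 0
222 7193 7193 0
329 7193 7193 0
329 7347 7347 0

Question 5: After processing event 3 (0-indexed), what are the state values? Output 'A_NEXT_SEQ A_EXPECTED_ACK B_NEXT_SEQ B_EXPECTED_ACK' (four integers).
After event 0: A_seq=15 A_ack=7000 B_seq=7000 B_ack=0
After event 1: A_seq=75 A_ack=7000 B_seq=7000 B_ack=0
After event 2: A_seq=222 A_ack=7000 B_seq=7000 B_ack=0
After event 3: A_seq=222 A_ack=7193 B_seq=7193 B_ack=0

222 7193 7193 0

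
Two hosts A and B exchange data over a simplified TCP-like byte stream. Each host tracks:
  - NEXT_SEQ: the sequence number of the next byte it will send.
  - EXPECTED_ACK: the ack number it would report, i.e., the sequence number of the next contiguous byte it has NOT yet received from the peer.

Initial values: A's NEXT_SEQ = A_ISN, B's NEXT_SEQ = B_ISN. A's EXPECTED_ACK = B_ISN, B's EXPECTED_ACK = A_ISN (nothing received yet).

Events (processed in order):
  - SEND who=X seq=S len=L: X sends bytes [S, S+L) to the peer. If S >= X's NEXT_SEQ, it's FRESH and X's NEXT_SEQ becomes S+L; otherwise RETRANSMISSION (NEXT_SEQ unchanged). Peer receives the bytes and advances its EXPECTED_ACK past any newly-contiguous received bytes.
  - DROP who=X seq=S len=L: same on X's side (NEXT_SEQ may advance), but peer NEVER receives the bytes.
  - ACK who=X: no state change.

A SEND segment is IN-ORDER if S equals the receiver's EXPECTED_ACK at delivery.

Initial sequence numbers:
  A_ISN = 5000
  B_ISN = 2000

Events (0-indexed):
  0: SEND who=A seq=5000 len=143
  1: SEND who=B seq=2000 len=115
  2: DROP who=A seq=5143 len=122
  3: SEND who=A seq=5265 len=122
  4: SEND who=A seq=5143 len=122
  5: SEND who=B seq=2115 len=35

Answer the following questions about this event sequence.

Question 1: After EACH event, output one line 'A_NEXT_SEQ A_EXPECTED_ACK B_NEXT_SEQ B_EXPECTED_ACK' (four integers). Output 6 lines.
5143 2000 2000 5143
5143 2115 2115 5143
5265 2115 2115 5143
5387 2115 2115 5143
5387 2115 2115 5387
5387 2150 2150 5387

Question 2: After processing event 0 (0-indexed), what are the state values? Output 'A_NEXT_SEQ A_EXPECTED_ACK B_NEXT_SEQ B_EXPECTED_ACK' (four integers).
After event 0: A_seq=5143 A_ack=2000 B_seq=2000 B_ack=5143

5143 2000 2000 5143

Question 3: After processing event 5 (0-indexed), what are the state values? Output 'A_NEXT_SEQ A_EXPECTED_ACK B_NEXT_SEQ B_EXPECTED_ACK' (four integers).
After event 0: A_seq=5143 A_ack=2000 B_seq=2000 B_ack=5143
After event 1: A_seq=5143 A_ack=2115 B_seq=2115 B_ack=5143
After event 2: A_seq=5265 A_ack=2115 B_seq=2115 B_ack=5143
After event 3: A_seq=5387 A_ack=2115 B_seq=2115 B_ack=5143
After event 4: A_seq=5387 A_ack=2115 B_seq=2115 B_ack=5387
After event 5: A_seq=5387 A_ack=2150 B_seq=2150 B_ack=5387

5387 2150 2150 5387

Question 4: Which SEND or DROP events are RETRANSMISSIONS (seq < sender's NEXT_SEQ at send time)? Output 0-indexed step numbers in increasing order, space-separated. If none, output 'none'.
Step 0: SEND seq=5000 -> fresh
Step 1: SEND seq=2000 -> fresh
Step 2: DROP seq=5143 -> fresh
Step 3: SEND seq=5265 -> fresh
Step 4: SEND seq=5143 -> retransmit
Step 5: SEND seq=2115 -> fresh

Answer: 4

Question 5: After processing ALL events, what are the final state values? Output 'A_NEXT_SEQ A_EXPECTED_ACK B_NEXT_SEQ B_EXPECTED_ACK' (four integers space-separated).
Answer: 5387 2150 2150 5387

Derivation:
After event 0: A_seq=5143 A_ack=2000 B_seq=2000 B_ack=5143
After event 1: A_seq=5143 A_ack=2115 B_seq=2115 B_ack=5143
After event 2: A_seq=5265 A_ack=2115 B_seq=2115 B_ack=5143
After event 3: A_seq=5387 A_ack=2115 B_seq=2115 B_ack=5143
After event 4: A_seq=5387 A_ack=2115 B_seq=2115 B_ack=5387
After event 5: A_seq=5387 A_ack=2150 B_seq=2150 B_ack=5387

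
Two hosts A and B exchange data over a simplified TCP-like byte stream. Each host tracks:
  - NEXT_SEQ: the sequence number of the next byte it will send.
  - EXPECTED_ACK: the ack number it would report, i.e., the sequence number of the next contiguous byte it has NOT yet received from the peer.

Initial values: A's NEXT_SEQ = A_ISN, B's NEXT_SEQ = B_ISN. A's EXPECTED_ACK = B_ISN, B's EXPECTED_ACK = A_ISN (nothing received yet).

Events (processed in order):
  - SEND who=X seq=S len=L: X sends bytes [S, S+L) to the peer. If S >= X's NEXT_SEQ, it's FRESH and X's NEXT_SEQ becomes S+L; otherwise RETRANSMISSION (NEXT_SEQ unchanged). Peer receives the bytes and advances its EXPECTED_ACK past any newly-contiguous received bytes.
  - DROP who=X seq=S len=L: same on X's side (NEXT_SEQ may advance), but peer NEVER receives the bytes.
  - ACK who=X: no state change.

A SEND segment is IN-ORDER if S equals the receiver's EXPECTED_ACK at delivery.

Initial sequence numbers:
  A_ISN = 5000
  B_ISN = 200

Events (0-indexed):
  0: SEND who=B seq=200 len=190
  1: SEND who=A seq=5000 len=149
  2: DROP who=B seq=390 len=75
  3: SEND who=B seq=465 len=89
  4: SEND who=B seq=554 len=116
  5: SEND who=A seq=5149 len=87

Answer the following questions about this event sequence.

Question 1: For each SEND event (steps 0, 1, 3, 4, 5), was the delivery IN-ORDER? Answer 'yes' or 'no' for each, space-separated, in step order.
Answer: yes yes no no yes

Derivation:
Step 0: SEND seq=200 -> in-order
Step 1: SEND seq=5000 -> in-order
Step 3: SEND seq=465 -> out-of-order
Step 4: SEND seq=554 -> out-of-order
Step 5: SEND seq=5149 -> in-order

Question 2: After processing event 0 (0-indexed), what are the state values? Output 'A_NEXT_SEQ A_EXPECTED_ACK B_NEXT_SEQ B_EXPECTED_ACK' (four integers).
After event 0: A_seq=5000 A_ack=390 B_seq=390 B_ack=5000

5000 390 390 5000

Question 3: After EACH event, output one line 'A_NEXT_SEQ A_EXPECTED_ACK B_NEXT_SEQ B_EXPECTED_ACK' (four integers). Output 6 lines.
5000 390 390 5000
5149 390 390 5149
5149 390 465 5149
5149 390 554 5149
5149 390 670 5149
5236 390 670 5236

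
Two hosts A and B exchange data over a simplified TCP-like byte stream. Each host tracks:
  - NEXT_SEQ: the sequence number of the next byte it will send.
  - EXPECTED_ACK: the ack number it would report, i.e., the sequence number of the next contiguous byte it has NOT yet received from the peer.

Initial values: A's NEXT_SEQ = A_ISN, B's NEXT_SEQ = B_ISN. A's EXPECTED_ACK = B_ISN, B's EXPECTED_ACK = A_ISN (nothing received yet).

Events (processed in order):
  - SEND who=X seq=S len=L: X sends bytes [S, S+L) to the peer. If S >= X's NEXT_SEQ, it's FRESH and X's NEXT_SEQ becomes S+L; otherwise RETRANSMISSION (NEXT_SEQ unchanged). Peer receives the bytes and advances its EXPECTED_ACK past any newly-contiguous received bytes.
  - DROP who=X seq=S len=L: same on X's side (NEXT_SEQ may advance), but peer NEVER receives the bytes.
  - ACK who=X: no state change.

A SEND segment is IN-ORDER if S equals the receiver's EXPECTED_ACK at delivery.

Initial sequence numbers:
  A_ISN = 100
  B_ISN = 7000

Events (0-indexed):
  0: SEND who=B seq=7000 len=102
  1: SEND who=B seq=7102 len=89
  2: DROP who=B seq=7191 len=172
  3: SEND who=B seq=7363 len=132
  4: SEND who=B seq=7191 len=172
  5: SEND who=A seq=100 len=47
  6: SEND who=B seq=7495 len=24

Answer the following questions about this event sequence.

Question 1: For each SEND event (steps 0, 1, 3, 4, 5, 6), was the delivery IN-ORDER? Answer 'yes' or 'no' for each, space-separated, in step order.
Step 0: SEND seq=7000 -> in-order
Step 1: SEND seq=7102 -> in-order
Step 3: SEND seq=7363 -> out-of-order
Step 4: SEND seq=7191 -> in-order
Step 5: SEND seq=100 -> in-order
Step 6: SEND seq=7495 -> in-order

Answer: yes yes no yes yes yes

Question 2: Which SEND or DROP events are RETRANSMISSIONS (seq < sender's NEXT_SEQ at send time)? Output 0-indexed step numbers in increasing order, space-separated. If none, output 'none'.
Answer: 4

Derivation:
Step 0: SEND seq=7000 -> fresh
Step 1: SEND seq=7102 -> fresh
Step 2: DROP seq=7191 -> fresh
Step 3: SEND seq=7363 -> fresh
Step 4: SEND seq=7191 -> retransmit
Step 5: SEND seq=100 -> fresh
Step 6: SEND seq=7495 -> fresh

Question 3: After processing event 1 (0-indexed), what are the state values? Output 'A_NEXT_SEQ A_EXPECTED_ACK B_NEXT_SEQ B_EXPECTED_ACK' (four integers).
After event 0: A_seq=100 A_ack=7102 B_seq=7102 B_ack=100
After event 1: A_seq=100 A_ack=7191 B_seq=7191 B_ack=100

100 7191 7191 100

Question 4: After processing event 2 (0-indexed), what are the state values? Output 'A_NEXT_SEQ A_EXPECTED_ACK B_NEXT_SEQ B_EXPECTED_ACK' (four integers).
After event 0: A_seq=100 A_ack=7102 B_seq=7102 B_ack=100
After event 1: A_seq=100 A_ack=7191 B_seq=7191 B_ack=100
After event 2: A_seq=100 A_ack=7191 B_seq=7363 B_ack=100

100 7191 7363 100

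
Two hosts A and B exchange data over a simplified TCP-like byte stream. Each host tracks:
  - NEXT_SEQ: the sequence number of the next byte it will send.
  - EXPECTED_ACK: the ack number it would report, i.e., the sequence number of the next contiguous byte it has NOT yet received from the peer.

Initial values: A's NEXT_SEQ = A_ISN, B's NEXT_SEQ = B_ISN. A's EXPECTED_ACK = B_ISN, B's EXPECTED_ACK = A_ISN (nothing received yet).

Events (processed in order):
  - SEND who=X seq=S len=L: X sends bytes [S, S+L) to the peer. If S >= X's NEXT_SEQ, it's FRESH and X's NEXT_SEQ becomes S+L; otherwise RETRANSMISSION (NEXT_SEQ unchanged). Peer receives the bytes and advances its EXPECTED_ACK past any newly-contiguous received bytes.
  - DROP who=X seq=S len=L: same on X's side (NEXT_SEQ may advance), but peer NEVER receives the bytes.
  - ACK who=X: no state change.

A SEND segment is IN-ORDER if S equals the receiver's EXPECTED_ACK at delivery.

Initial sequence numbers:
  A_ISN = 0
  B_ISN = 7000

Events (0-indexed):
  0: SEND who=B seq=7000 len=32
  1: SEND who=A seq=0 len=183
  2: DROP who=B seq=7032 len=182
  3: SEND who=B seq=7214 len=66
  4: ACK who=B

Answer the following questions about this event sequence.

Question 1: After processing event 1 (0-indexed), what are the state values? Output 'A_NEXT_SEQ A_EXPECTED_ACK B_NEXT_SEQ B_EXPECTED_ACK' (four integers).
After event 0: A_seq=0 A_ack=7032 B_seq=7032 B_ack=0
After event 1: A_seq=183 A_ack=7032 B_seq=7032 B_ack=183

183 7032 7032 183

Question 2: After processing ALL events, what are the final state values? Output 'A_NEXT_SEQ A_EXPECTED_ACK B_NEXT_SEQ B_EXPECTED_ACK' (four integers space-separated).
After event 0: A_seq=0 A_ack=7032 B_seq=7032 B_ack=0
After event 1: A_seq=183 A_ack=7032 B_seq=7032 B_ack=183
After event 2: A_seq=183 A_ack=7032 B_seq=7214 B_ack=183
After event 3: A_seq=183 A_ack=7032 B_seq=7280 B_ack=183
After event 4: A_seq=183 A_ack=7032 B_seq=7280 B_ack=183

Answer: 183 7032 7280 183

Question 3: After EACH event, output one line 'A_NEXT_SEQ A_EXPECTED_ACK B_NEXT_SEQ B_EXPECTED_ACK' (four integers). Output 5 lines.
0 7032 7032 0
183 7032 7032 183
183 7032 7214 183
183 7032 7280 183
183 7032 7280 183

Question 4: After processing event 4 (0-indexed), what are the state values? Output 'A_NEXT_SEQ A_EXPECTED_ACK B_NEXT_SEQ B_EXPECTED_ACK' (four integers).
After event 0: A_seq=0 A_ack=7032 B_seq=7032 B_ack=0
After event 1: A_seq=183 A_ack=7032 B_seq=7032 B_ack=183
After event 2: A_seq=183 A_ack=7032 B_seq=7214 B_ack=183
After event 3: A_seq=183 A_ack=7032 B_seq=7280 B_ack=183
After event 4: A_seq=183 A_ack=7032 B_seq=7280 B_ack=183

183 7032 7280 183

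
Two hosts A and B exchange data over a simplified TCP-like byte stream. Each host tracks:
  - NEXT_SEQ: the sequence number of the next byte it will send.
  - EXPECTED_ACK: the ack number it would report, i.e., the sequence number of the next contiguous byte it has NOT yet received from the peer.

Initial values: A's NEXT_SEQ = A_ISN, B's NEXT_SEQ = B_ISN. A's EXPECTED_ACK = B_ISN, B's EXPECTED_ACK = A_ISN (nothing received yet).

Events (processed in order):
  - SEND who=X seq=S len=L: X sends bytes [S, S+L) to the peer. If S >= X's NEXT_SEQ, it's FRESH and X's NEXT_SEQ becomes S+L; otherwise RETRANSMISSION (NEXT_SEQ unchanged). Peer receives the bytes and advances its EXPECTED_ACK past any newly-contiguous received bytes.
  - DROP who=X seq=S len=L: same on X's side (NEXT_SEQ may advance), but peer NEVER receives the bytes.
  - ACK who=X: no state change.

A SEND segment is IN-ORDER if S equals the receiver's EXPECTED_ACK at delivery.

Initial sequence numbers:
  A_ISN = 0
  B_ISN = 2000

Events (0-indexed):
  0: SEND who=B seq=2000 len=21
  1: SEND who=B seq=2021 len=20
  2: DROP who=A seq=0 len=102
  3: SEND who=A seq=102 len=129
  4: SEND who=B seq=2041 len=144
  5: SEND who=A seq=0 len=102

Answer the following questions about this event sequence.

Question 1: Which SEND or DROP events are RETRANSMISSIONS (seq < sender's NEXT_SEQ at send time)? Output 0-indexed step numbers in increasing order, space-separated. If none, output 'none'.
Step 0: SEND seq=2000 -> fresh
Step 1: SEND seq=2021 -> fresh
Step 2: DROP seq=0 -> fresh
Step 3: SEND seq=102 -> fresh
Step 4: SEND seq=2041 -> fresh
Step 5: SEND seq=0 -> retransmit

Answer: 5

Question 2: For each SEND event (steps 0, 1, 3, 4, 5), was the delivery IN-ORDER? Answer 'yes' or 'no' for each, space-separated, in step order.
Step 0: SEND seq=2000 -> in-order
Step 1: SEND seq=2021 -> in-order
Step 3: SEND seq=102 -> out-of-order
Step 4: SEND seq=2041 -> in-order
Step 5: SEND seq=0 -> in-order

Answer: yes yes no yes yes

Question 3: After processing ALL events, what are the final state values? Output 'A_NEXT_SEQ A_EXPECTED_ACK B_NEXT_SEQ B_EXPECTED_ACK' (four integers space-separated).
After event 0: A_seq=0 A_ack=2021 B_seq=2021 B_ack=0
After event 1: A_seq=0 A_ack=2041 B_seq=2041 B_ack=0
After event 2: A_seq=102 A_ack=2041 B_seq=2041 B_ack=0
After event 3: A_seq=231 A_ack=2041 B_seq=2041 B_ack=0
After event 4: A_seq=231 A_ack=2185 B_seq=2185 B_ack=0
After event 5: A_seq=231 A_ack=2185 B_seq=2185 B_ack=231

Answer: 231 2185 2185 231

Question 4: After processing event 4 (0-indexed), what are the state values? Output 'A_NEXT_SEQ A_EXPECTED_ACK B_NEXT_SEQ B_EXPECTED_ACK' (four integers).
After event 0: A_seq=0 A_ack=2021 B_seq=2021 B_ack=0
After event 1: A_seq=0 A_ack=2041 B_seq=2041 B_ack=0
After event 2: A_seq=102 A_ack=2041 B_seq=2041 B_ack=0
After event 3: A_seq=231 A_ack=2041 B_seq=2041 B_ack=0
After event 4: A_seq=231 A_ack=2185 B_seq=2185 B_ack=0

231 2185 2185 0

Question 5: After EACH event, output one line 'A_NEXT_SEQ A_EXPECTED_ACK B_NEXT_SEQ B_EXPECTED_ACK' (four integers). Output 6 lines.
0 2021 2021 0
0 2041 2041 0
102 2041 2041 0
231 2041 2041 0
231 2185 2185 0
231 2185 2185 231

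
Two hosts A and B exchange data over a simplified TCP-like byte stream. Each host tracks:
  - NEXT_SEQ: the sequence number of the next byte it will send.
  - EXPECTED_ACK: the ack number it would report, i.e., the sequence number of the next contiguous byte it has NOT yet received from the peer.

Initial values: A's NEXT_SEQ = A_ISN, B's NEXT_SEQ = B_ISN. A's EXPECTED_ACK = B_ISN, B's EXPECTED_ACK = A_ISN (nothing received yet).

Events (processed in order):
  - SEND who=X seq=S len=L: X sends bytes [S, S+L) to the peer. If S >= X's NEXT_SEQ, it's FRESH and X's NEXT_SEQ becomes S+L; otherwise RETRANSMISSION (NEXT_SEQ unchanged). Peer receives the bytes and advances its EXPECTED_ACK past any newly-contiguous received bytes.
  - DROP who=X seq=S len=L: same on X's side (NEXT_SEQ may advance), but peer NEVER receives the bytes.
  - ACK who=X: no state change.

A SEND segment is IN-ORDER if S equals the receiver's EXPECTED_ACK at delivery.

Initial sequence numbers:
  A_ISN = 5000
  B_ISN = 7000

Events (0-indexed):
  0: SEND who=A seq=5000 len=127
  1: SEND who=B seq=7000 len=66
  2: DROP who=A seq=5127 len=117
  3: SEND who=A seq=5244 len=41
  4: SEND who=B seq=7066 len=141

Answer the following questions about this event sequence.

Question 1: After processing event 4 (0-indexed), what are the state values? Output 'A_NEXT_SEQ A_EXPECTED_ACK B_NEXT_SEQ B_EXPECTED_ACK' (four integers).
After event 0: A_seq=5127 A_ack=7000 B_seq=7000 B_ack=5127
After event 1: A_seq=5127 A_ack=7066 B_seq=7066 B_ack=5127
After event 2: A_seq=5244 A_ack=7066 B_seq=7066 B_ack=5127
After event 3: A_seq=5285 A_ack=7066 B_seq=7066 B_ack=5127
After event 4: A_seq=5285 A_ack=7207 B_seq=7207 B_ack=5127

5285 7207 7207 5127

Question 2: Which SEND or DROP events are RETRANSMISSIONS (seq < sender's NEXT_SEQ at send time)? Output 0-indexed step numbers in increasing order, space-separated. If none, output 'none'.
Answer: none

Derivation:
Step 0: SEND seq=5000 -> fresh
Step 1: SEND seq=7000 -> fresh
Step 2: DROP seq=5127 -> fresh
Step 3: SEND seq=5244 -> fresh
Step 4: SEND seq=7066 -> fresh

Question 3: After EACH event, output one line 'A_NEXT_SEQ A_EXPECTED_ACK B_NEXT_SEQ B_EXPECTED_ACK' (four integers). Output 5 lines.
5127 7000 7000 5127
5127 7066 7066 5127
5244 7066 7066 5127
5285 7066 7066 5127
5285 7207 7207 5127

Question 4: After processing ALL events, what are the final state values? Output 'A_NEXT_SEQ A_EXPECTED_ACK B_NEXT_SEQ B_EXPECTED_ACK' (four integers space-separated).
After event 0: A_seq=5127 A_ack=7000 B_seq=7000 B_ack=5127
After event 1: A_seq=5127 A_ack=7066 B_seq=7066 B_ack=5127
After event 2: A_seq=5244 A_ack=7066 B_seq=7066 B_ack=5127
After event 3: A_seq=5285 A_ack=7066 B_seq=7066 B_ack=5127
After event 4: A_seq=5285 A_ack=7207 B_seq=7207 B_ack=5127

Answer: 5285 7207 7207 5127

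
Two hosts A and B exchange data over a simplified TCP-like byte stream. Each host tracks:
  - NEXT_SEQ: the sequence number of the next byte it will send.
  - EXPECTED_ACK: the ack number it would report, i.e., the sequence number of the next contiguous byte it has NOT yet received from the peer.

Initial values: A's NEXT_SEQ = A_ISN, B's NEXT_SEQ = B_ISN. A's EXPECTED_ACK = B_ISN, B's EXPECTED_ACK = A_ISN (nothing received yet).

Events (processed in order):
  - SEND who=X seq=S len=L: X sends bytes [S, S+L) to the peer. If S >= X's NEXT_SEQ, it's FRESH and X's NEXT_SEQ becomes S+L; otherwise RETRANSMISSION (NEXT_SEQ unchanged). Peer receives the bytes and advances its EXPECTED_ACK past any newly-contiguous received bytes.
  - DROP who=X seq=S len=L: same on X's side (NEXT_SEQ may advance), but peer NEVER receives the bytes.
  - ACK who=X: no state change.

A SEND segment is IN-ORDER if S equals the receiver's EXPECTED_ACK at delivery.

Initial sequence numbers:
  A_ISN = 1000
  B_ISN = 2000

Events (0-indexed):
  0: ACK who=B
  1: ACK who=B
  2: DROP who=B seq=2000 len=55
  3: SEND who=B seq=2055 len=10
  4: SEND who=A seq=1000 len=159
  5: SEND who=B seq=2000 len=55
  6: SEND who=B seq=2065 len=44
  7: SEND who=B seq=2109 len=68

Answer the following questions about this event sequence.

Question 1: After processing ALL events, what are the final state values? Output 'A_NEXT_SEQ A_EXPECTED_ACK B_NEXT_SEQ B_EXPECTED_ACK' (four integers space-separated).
After event 0: A_seq=1000 A_ack=2000 B_seq=2000 B_ack=1000
After event 1: A_seq=1000 A_ack=2000 B_seq=2000 B_ack=1000
After event 2: A_seq=1000 A_ack=2000 B_seq=2055 B_ack=1000
After event 3: A_seq=1000 A_ack=2000 B_seq=2065 B_ack=1000
After event 4: A_seq=1159 A_ack=2000 B_seq=2065 B_ack=1159
After event 5: A_seq=1159 A_ack=2065 B_seq=2065 B_ack=1159
After event 6: A_seq=1159 A_ack=2109 B_seq=2109 B_ack=1159
After event 7: A_seq=1159 A_ack=2177 B_seq=2177 B_ack=1159

Answer: 1159 2177 2177 1159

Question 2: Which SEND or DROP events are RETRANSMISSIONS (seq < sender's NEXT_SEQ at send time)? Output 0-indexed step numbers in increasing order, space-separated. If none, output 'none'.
Answer: 5

Derivation:
Step 2: DROP seq=2000 -> fresh
Step 3: SEND seq=2055 -> fresh
Step 4: SEND seq=1000 -> fresh
Step 5: SEND seq=2000 -> retransmit
Step 6: SEND seq=2065 -> fresh
Step 7: SEND seq=2109 -> fresh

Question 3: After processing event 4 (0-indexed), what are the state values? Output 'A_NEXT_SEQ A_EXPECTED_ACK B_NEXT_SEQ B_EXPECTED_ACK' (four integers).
After event 0: A_seq=1000 A_ack=2000 B_seq=2000 B_ack=1000
After event 1: A_seq=1000 A_ack=2000 B_seq=2000 B_ack=1000
After event 2: A_seq=1000 A_ack=2000 B_seq=2055 B_ack=1000
After event 3: A_seq=1000 A_ack=2000 B_seq=2065 B_ack=1000
After event 4: A_seq=1159 A_ack=2000 B_seq=2065 B_ack=1159

1159 2000 2065 1159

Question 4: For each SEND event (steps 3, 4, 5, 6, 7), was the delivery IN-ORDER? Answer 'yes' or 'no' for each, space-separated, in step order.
Answer: no yes yes yes yes

Derivation:
Step 3: SEND seq=2055 -> out-of-order
Step 4: SEND seq=1000 -> in-order
Step 5: SEND seq=2000 -> in-order
Step 6: SEND seq=2065 -> in-order
Step 7: SEND seq=2109 -> in-order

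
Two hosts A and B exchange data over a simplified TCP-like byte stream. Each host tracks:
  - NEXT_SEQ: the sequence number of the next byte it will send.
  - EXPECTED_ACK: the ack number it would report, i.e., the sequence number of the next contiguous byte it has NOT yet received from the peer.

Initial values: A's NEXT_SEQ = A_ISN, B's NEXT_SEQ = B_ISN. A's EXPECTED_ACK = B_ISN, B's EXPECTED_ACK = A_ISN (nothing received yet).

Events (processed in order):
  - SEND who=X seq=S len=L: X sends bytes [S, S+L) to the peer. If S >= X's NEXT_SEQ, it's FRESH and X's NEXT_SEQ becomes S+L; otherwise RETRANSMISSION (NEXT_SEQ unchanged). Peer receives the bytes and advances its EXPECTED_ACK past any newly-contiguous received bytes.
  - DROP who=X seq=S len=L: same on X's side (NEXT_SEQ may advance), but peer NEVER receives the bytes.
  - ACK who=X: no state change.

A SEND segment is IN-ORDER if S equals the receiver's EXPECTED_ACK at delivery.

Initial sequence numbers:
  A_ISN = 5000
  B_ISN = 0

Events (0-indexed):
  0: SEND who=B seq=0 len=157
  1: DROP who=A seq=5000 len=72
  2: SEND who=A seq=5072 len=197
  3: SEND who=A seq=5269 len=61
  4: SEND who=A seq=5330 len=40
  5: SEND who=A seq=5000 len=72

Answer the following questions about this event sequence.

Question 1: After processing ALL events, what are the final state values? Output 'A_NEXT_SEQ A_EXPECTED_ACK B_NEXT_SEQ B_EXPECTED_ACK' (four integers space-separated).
After event 0: A_seq=5000 A_ack=157 B_seq=157 B_ack=5000
After event 1: A_seq=5072 A_ack=157 B_seq=157 B_ack=5000
After event 2: A_seq=5269 A_ack=157 B_seq=157 B_ack=5000
After event 3: A_seq=5330 A_ack=157 B_seq=157 B_ack=5000
After event 4: A_seq=5370 A_ack=157 B_seq=157 B_ack=5000
After event 5: A_seq=5370 A_ack=157 B_seq=157 B_ack=5370

Answer: 5370 157 157 5370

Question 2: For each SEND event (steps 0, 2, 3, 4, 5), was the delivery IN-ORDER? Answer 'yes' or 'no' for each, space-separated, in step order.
Answer: yes no no no yes

Derivation:
Step 0: SEND seq=0 -> in-order
Step 2: SEND seq=5072 -> out-of-order
Step 3: SEND seq=5269 -> out-of-order
Step 4: SEND seq=5330 -> out-of-order
Step 5: SEND seq=5000 -> in-order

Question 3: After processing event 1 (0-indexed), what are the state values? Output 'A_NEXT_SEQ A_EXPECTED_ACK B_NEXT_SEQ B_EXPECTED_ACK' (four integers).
After event 0: A_seq=5000 A_ack=157 B_seq=157 B_ack=5000
After event 1: A_seq=5072 A_ack=157 B_seq=157 B_ack=5000

5072 157 157 5000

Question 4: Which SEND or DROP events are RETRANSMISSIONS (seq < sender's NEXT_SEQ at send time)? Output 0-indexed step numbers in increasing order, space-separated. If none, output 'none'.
Answer: 5

Derivation:
Step 0: SEND seq=0 -> fresh
Step 1: DROP seq=5000 -> fresh
Step 2: SEND seq=5072 -> fresh
Step 3: SEND seq=5269 -> fresh
Step 4: SEND seq=5330 -> fresh
Step 5: SEND seq=5000 -> retransmit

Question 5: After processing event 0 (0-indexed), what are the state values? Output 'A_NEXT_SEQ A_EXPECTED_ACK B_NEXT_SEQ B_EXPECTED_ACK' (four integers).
After event 0: A_seq=5000 A_ack=157 B_seq=157 B_ack=5000

5000 157 157 5000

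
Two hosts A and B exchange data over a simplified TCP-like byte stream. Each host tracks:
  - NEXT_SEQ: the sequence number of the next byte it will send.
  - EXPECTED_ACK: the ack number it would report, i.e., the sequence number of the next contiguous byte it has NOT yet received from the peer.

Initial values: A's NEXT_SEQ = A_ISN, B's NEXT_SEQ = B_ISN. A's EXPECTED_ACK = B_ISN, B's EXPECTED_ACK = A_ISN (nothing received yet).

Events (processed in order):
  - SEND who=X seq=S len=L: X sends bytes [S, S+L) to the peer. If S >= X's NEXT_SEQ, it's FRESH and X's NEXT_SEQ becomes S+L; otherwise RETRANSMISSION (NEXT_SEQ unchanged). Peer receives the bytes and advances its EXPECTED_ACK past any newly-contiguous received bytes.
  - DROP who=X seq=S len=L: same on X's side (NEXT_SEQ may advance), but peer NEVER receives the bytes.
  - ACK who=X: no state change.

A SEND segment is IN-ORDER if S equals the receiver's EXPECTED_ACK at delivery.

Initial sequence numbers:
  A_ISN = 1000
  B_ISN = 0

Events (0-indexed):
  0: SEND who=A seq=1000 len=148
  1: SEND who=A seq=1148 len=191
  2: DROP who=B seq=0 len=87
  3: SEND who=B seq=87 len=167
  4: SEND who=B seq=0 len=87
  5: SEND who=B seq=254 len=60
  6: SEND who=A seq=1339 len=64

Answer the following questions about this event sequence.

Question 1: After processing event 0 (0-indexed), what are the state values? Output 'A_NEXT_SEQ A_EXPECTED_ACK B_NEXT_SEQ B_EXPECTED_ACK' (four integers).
After event 0: A_seq=1148 A_ack=0 B_seq=0 B_ack=1148

1148 0 0 1148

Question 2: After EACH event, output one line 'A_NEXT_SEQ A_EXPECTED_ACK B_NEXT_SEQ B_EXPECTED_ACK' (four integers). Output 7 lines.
1148 0 0 1148
1339 0 0 1339
1339 0 87 1339
1339 0 254 1339
1339 254 254 1339
1339 314 314 1339
1403 314 314 1403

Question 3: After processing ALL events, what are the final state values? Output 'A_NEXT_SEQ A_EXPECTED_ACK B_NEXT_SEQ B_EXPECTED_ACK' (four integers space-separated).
Answer: 1403 314 314 1403

Derivation:
After event 0: A_seq=1148 A_ack=0 B_seq=0 B_ack=1148
After event 1: A_seq=1339 A_ack=0 B_seq=0 B_ack=1339
After event 2: A_seq=1339 A_ack=0 B_seq=87 B_ack=1339
After event 3: A_seq=1339 A_ack=0 B_seq=254 B_ack=1339
After event 4: A_seq=1339 A_ack=254 B_seq=254 B_ack=1339
After event 5: A_seq=1339 A_ack=314 B_seq=314 B_ack=1339
After event 6: A_seq=1403 A_ack=314 B_seq=314 B_ack=1403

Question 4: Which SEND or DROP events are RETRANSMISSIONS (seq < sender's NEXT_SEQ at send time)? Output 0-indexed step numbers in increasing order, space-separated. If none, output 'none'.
Step 0: SEND seq=1000 -> fresh
Step 1: SEND seq=1148 -> fresh
Step 2: DROP seq=0 -> fresh
Step 3: SEND seq=87 -> fresh
Step 4: SEND seq=0 -> retransmit
Step 5: SEND seq=254 -> fresh
Step 6: SEND seq=1339 -> fresh

Answer: 4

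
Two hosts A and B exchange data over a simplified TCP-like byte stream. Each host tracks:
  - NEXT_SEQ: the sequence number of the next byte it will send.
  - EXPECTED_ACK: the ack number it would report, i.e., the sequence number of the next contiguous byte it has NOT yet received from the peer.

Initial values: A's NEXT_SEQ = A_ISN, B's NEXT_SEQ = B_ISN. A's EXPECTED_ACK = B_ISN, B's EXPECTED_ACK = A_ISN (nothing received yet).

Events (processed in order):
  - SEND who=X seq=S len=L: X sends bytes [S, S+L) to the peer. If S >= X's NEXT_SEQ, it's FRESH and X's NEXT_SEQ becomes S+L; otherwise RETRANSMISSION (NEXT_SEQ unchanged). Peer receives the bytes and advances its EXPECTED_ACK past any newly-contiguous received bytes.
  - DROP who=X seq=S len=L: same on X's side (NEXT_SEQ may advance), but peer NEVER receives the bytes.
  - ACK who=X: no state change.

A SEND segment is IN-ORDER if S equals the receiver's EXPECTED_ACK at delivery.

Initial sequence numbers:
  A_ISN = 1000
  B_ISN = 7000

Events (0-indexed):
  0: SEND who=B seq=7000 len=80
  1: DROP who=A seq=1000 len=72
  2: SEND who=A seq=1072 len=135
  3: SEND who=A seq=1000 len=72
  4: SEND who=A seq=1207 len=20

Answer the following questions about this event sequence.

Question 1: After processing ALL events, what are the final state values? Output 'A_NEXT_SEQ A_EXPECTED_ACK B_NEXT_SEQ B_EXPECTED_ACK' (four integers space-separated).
After event 0: A_seq=1000 A_ack=7080 B_seq=7080 B_ack=1000
After event 1: A_seq=1072 A_ack=7080 B_seq=7080 B_ack=1000
After event 2: A_seq=1207 A_ack=7080 B_seq=7080 B_ack=1000
After event 3: A_seq=1207 A_ack=7080 B_seq=7080 B_ack=1207
After event 4: A_seq=1227 A_ack=7080 B_seq=7080 B_ack=1227

Answer: 1227 7080 7080 1227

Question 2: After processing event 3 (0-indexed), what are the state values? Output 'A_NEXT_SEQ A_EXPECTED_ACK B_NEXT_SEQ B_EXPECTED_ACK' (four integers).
After event 0: A_seq=1000 A_ack=7080 B_seq=7080 B_ack=1000
After event 1: A_seq=1072 A_ack=7080 B_seq=7080 B_ack=1000
After event 2: A_seq=1207 A_ack=7080 B_seq=7080 B_ack=1000
After event 3: A_seq=1207 A_ack=7080 B_seq=7080 B_ack=1207

1207 7080 7080 1207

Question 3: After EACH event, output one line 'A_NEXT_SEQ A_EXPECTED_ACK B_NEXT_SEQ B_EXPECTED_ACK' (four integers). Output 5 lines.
1000 7080 7080 1000
1072 7080 7080 1000
1207 7080 7080 1000
1207 7080 7080 1207
1227 7080 7080 1227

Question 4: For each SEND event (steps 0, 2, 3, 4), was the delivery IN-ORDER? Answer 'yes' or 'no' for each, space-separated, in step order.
Answer: yes no yes yes

Derivation:
Step 0: SEND seq=7000 -> in-order
Step 2: SEND seq=1072 -> out-of-order
Step 3: SEND seq=1000 -> in-order
Step 4: SEND seq=1207 -> in-order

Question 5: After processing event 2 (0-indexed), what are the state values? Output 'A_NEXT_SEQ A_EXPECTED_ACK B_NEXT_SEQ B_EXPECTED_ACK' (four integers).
After event 0: A_seq=1000 A_ack=7080 B_seq=7080 B_ack=1000
After event 1: A_seq=1072 A_ack=7080 B_seq=7080 B_ack=1000
After event 2: A_seq=1207 A_ack=7080 B_seq=7080 B_ack=1000

1207 7080 7080 1000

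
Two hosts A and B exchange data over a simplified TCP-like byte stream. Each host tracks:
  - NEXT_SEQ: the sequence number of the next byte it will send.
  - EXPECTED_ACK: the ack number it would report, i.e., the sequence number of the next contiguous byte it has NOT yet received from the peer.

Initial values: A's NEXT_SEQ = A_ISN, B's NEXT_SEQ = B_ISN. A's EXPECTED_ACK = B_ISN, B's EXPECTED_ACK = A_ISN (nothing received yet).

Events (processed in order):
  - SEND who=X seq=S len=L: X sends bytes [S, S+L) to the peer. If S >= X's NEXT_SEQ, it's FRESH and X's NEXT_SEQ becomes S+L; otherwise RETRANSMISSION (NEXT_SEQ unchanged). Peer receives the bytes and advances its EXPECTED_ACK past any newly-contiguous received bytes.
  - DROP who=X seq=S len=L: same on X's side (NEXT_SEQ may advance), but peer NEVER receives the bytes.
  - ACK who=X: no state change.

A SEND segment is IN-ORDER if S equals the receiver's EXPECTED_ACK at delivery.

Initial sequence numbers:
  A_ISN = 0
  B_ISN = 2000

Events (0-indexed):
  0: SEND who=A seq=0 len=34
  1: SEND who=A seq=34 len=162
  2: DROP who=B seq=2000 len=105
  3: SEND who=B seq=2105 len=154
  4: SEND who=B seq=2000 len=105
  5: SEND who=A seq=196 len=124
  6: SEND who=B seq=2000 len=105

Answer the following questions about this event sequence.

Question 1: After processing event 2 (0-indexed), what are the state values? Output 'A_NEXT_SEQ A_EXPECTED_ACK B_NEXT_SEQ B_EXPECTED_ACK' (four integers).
After event 0: A_seq=34 A_ack=2000 B_seq=2000 B_ack=34
After event 1: A_seq=196 A_ack=2000 B_seq=2000 B_ack=196
After event 2: A_seq=196 A_ack=2000 B_seq=2105 B_ack=196

196 2000 2105 196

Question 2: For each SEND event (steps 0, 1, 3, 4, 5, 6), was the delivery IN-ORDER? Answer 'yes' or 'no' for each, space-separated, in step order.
Step 0: SEND seq=0 -> in-order
Step 1: SEND seq=34 -> in-order
Step 3: SEND seq=2105 -> out-of-order
Step 4: SEND seq=2000 -> in-order
Step 5: SEND seq=196 -> in-order
Step 6: SEND seq=2000 -> out-of-order

Answer: yes yes no yes yes no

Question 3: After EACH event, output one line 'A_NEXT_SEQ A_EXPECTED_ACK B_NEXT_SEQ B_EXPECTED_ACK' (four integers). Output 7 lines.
34 2000 2000 34
196 2000 2000 196
196 2000 2105 196
196 2000 2259 196
196 2259 2259 196
320 2259 2259 320
320 2259 2259 320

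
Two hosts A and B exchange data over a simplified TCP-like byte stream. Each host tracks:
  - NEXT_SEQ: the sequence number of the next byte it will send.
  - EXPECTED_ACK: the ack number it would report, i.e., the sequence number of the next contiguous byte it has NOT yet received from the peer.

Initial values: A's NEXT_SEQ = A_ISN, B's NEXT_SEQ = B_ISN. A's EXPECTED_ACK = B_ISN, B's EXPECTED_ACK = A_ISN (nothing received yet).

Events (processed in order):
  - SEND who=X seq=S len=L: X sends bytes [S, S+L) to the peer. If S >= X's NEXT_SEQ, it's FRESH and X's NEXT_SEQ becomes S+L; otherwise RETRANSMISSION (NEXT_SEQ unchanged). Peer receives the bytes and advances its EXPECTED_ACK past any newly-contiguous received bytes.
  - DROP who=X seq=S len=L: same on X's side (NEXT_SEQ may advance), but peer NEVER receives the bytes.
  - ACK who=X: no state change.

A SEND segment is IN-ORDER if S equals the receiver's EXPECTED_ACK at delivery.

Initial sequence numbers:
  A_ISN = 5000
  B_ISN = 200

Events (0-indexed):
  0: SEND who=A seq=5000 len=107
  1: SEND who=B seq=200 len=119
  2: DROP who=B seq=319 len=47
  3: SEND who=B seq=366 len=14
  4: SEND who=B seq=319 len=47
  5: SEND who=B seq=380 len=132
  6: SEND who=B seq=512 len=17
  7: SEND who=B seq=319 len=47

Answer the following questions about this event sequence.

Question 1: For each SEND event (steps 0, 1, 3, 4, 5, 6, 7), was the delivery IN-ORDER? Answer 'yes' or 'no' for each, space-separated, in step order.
Answer: yes yes no yes yes yes no

Derivation:
Step 0: SEND seq=5000 -> in-order
Step 1: SEND seq=200 -> in-order
Step 3: SEND seq=366 -> out-of-order
Step 4: SEND seq=319 -> in-order
Step 5: SEND seq=380 -> in-order
Step 6: SEND seq=512 -> in-order
Step 7: SEND seq=319 -> out-of-order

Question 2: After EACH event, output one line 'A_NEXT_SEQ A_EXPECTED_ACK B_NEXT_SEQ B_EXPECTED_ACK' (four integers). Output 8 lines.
5107 200 200 5107
5107 319 319 5107
5107 319 366 5107
5107 319 380 5107
5107 380 380 5107
5107 512 512 5107
5107 529 529 5107
5107 529 529 5107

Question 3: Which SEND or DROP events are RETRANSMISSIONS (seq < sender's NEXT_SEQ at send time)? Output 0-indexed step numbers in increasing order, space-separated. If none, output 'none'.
Step 0: SEND seq=5000 -> fresh
Step 1: SEND seq=200 -> fresh
Step 2: DROP seq=319 -> fresh
Step 3: SEND seq=366 -> fresh
Step 4: SEND seq=319 -> retransmit
Step 5: SEND seq=380 -> fresh
Step 6: SEND seq=512 -> fresh
Step 7: SEND seq=319 -> retransmit

Answer: 4 7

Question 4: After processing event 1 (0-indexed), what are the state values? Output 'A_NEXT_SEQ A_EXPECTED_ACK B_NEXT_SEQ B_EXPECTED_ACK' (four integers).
After event 0: A_seq=5107 A_ack=200 B_seq=200 B_ack=5107
After event 1: A_seq=5107 A_ack=319 B_seq=319 B_ack=5107

5107 319 319 5107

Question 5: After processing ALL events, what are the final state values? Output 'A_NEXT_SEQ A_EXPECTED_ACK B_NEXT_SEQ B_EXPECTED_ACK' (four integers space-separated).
Answer: 5107 529 529 5107

Derivation:
After event 0: A_seq=5107 A_ack=200 B_seq=200 B_ack=5107
After event 1: A_seq=5107 A_ack=319 B_seq=319 B_ack=5107
After event 2: A_seq=5107 A_ack=319 B_seq=366 B_ack=5107
After event 3: A_seq=5107 A_ack=319 B_seq=380 B_ack=5107
After event 4: A_seq=5107 A_ack=380 B_seq=380 B_ack=5107
After event 5: A_seq=5107 A_ack=512 B_seq=512 B_ack=5107
After event 6: A_seq=5107 A_ack=529 B_seq=529 B_ack=5107
After event 7: A_seq=5107 A_ack=529 B_seq=529 B_ack=5107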